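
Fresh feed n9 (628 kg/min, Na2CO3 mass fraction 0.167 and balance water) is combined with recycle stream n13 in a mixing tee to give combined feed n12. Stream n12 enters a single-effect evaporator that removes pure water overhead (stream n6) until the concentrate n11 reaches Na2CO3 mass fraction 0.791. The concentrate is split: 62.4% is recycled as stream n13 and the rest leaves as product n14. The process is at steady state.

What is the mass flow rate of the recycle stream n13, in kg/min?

220 kg/min

Overall Na2CO3 balance (none leaves overhead): Na2CO3 in fresh feed = Na2CO3 in product, i.e. 628×0.167 = (1−0.624)·n11·0.791.
n11 = 104.88/(0.791×0.376) = 352.62 kg/min.
Recycle n13 = 0.624×352.62 = 220.04 kg/min.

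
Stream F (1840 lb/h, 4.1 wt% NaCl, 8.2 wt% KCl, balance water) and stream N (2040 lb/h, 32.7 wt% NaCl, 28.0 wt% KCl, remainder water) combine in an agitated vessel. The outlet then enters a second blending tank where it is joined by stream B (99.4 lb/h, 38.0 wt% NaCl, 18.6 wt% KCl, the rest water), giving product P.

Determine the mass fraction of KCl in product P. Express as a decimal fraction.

0.186

Overall, product flow = 3979.4 lb/h.
KCl in = 1840×0.082 + 2040×0.280 + 99.4×0.186 = 740.57 lb/h.
KCl fraction in P = 0.186.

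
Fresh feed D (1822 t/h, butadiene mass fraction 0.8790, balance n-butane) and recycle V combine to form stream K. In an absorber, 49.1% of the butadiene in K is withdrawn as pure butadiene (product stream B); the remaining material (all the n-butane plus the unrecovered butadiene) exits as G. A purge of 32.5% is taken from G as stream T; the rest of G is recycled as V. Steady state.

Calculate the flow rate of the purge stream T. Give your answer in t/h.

624.1 t/h

n-butane enters only via D and leaves only via the purge: 1822×0.121 = 0.325×(n-butane in G), and the absorber passes all n-butane, so n-butane in K = n-butane in G = 678.34 t/h.
butadiene in K: m_A = 1822×0.879 + (1−0.325)·(1−0.491)·m_A, so m_A = 1601.5/0.6564 = 2439.8 t/h.
G = (1−0.491)×2439.8 + 678.34 = 1920.2 t/h.
Purge T = 0.325×1920.2 = 624.06 t/h.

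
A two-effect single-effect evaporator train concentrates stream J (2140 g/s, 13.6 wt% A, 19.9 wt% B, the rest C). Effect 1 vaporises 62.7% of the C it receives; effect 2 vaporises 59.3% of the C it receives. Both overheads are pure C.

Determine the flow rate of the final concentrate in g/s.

C in feed = 2140×0.665 = 1423.1 g/s.
After stage 1: C left = (1−0.627)×1423.1 = 530.82; stream total = 1247.7 g/s.
After stage 2: C left = (1−0.593)×530.82 = 216.04; final concentrate = 932.94 g/s.

932.9 g/s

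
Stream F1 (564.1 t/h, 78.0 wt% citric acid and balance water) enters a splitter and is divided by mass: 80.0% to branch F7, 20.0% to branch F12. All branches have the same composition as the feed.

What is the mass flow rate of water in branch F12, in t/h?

24.82 t/h

Branch F12 total = 0.200×564.1 = 112.82 t/h.
water in F12 = 0.220×112.82 = 24.82 t/h.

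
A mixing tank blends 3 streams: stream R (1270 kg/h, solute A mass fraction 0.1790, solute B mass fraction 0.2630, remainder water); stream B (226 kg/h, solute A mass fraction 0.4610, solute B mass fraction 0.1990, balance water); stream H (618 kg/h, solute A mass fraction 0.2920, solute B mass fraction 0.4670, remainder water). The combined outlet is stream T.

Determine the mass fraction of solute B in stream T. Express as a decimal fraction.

0.3158

Total flow out = 1270 + 226 + 618 = 2114 kg/h.
solute B in = 1270×0.263 + 226×0.199 + 618×0.467 = 667.59 kg/h.
solute B mass fraction in T = 667.59/2114 = 0.3158.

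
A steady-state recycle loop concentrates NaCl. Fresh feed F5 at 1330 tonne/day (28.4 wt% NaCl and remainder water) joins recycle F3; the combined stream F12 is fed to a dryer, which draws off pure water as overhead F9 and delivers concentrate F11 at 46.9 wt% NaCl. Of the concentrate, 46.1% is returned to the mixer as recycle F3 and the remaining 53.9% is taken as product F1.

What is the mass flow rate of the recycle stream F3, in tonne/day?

688.8 tonne/day

Overall NaCl balance (none leaves overhead): NaCl in fresh feed = NaCl in product, i.e. 1330×0.284 = (1−0.461)·F11·0.469.
F11 = 377.72/(0.469×0.539) = 1494.2 tonne/day.
Recycle F3 = 0.461×1494.2 = 688.83 tonne/day.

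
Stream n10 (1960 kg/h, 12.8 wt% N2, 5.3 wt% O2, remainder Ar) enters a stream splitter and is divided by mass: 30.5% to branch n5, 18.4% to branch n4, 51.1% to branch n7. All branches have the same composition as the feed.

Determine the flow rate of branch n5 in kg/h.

Branch n5 flow = 0.305×1960 = 597.8 kg/h.

597.8 kg/h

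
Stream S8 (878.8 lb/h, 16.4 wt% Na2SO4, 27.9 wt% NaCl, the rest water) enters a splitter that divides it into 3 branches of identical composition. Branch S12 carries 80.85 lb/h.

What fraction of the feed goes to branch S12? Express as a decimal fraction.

0.092

Fraction to S12 = 80.85/878.8 = 0.0920.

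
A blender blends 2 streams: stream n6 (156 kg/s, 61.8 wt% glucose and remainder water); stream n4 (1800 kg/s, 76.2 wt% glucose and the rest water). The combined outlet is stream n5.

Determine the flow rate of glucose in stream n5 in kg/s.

1468 kg/s

glucose out = glucose in = 156×0.618 + 1800×0.762 = 1468 kg/s.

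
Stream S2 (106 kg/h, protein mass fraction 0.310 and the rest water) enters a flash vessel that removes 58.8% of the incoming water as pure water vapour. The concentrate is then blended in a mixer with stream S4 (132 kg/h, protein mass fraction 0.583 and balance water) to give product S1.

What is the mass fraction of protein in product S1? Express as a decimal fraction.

Vapour removed = 0.588×0.690×106 = 43.006 kg/h; concentrate = 62.994 kg/h.
protein reaching the mixer = 32.86 (from concentrate) + 132×0.583 = 109.82 kg/h.
Product flow = 62.994 + 132 = 194.99 kg/h; protein fraction = 0.563.

0.563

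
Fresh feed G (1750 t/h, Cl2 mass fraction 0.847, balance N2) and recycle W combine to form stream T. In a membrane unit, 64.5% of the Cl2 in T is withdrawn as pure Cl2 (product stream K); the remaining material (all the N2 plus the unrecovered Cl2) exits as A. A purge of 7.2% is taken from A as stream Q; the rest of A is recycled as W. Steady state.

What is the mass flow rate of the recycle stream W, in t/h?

4179 t/h

N2 enters only via G and leaves only via the purge: 1750×0.153 = 0.072×(N2 in A), and the membrane unit passes all N2, so N2 in T = N2 in A = 3718.8 t/h.
Cl2 in T: m_A = 1750×0.847 + (1−0.072)·(1−0.645)·m_A, so m_A = 1482.2/0.6706 = 2210.5 t/h.
A = (1−0.645)×2210.5 + 3718.8 = 4503.5 t/h.
Recycle W = (1−0.072)×4503.5 = 4179.2 t/h.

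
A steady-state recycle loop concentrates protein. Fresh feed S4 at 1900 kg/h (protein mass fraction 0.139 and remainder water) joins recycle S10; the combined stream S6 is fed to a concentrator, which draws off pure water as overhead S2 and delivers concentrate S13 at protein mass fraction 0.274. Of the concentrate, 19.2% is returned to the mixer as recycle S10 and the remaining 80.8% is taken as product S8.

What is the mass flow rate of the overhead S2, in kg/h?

936.1 kg/h

Overall protein balance (none leaves overhead): protein in fresh feed = protein in product, i.e. 1900×0.139 = (1−0.192)·S13·0.274.
S13 = 264.1/(0.274×0.808) = 1192.9 kg/h.
Recycle S10 = 0.192×1192.9 = 229.04 kg/h.
Combined feed S6 = 1900 + 229.04 = 2129 kg/h.
Overhead S2 = S6 − S13 = 2129 − 1192.9 = 936.13 kg/h.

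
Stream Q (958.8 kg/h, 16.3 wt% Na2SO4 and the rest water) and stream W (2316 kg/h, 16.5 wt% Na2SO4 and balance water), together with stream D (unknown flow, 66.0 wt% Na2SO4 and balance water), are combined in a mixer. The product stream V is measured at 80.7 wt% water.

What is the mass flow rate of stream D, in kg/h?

Let D be the unknown flow. Total out = 3274.8 + D.
water balance: 2736.4 + 0.340·D = 0.807·(3274.8 + D)
(0.340 − 0.807)·D = 0.807×3274.8 − 2736.4 = -93.612
D = -93.612 / -0.467 = 200.45 kg/h

200.5 kg/h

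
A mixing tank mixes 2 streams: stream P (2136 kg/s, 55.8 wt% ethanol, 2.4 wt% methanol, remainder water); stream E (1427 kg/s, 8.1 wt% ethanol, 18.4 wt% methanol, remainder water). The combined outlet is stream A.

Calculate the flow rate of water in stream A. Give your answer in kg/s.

water out = water in = 2136×0.418 + 1427×0.735 = 1941.7 kg/s.

1942 kg/s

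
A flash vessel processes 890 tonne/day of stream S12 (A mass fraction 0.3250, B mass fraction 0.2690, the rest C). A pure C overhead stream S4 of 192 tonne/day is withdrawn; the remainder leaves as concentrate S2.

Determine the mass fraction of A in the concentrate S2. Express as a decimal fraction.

0.4144

A is not removed: 890×0.325 = 289.25 tonne/day of A enters S2.
Concentrate = 890 − 192 = 698 tonne/day.
Mass fraction = 289.25/698 = 0.4144.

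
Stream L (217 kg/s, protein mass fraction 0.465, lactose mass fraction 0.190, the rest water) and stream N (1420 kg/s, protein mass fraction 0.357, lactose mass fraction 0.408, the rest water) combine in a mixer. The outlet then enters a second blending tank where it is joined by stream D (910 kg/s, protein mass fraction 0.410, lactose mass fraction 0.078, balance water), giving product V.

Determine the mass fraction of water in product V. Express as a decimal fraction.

Overall, product flow = 2547 kg/s.
water in = 217×0.345 + 1420×0.235 + 910×0.512 = 874.49 kg/s.
water fraction in V = 0.343.

0.343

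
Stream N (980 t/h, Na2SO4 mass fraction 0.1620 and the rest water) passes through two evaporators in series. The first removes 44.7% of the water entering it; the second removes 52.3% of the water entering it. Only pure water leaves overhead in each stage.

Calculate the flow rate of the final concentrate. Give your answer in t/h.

375.4 t/h

water in feed = 980×0.838 = 821.24 t/h.
After stage 1: water left = (1−0.447)×821.24 = 454.15; stream total = 612.91 t/h.
After stage 2: water left = (1−0.523)×454.15 = 216.63; final concentrate = 375.39 t/h.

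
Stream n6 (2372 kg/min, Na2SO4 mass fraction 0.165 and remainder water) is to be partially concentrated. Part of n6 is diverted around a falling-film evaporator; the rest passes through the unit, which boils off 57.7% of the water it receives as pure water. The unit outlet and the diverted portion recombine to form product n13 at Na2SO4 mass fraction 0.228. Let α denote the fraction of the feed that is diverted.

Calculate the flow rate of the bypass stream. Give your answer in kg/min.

1012 kg/min

All 2372×0.165 = 391.38 kg/min of Na2SO4 reaches n13, so n13 = 391.38/0.228 = 1716.6 kg/min and vapour = 655.42 kg/min.
The evaporator receives (1−α)·2372 of feed at 0.835 water and removes 0.577 of that water:
0.577×0.835×(1−α)×2372 = 655.42
(1−α) = 655.42/1142.8 = 0.5735;  α = 0.4265.
Bypass flow = 0.4265×2372 = 1011.6 kg/min.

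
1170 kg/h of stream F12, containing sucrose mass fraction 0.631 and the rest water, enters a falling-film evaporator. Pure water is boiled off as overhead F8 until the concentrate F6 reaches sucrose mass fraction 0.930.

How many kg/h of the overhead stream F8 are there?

376.2 kg/h

sucrose is conserved: 1170×0.631 = 738.27 kg/h all reports to the concentrate.
Concentrate = 738.27/(target fraction) = 793.84 kg/h.
Overhead = 1170 − 793.84 = 376.16 kg/h.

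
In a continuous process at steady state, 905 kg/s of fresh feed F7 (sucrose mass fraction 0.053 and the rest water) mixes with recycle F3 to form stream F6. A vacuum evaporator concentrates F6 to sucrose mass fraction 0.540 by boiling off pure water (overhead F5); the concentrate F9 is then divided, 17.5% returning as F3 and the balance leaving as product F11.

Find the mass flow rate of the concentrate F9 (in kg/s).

Overall sucrose balance (none leaves overhead): sucrose in fresh feed = sucrose in product, i.e. 905×0.053 = (1−0.175)·F9·0.540.
F9 = 47.965/(0.540×0.825) = 107.67 kg/s.

107.7 kg/s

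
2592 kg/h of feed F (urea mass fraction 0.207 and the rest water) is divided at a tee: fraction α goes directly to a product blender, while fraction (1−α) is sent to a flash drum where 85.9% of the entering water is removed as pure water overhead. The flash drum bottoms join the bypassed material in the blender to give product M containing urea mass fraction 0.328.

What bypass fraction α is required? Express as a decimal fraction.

All 2592×0.207 = 536.54 kg/h of urea reaches M, so M = 536.54/0.328 = 1635.8 kg/h and vapour = 956.2 kg/h.
The evaporator receives (1−α)·2592 of feed at 0.793 water and removes 0.859 of that water:
0.859×0.793×(1−α)×2592 = 956.2
(1−α) = 956.2/1765.6 = 0.5416;  α = 0.4584.

0.458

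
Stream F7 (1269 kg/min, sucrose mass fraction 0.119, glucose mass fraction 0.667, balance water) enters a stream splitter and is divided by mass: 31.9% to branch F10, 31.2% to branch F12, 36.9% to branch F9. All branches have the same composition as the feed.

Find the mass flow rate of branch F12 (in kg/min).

395.9 kg/min

Branch F12 flow = 0.312×1269 = 395.93 kg/min.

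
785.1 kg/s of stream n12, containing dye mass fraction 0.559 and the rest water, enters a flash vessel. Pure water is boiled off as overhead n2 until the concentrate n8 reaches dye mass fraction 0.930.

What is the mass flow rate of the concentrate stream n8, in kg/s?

dye is conserved: 785.1×0.559 = 438.87 kg/s all reports to the concentrate.
Concentrate = 438.87/(target fraction) = 471.9 kg/s.

471.9 kg/s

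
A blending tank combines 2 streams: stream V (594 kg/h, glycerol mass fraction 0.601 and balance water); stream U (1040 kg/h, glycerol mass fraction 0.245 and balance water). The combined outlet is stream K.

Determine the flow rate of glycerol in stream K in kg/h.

611.8 kg/h

glycerol out = glycerol in = 594×0.601 + 1040×0.245 = 611.79 kg/h.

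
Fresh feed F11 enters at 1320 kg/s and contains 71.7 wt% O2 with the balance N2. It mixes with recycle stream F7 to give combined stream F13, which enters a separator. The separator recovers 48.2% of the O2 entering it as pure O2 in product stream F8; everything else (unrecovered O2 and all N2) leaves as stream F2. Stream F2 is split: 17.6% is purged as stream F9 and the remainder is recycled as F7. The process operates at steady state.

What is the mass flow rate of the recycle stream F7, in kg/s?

2454 kg/s

N2 enters only via F11 and leaves only via the purge: 1320×0.283 = 0.176×(N2 in F2), and the separator passes all N2, so N2 in F13 = N2 in F2 = 2122.5 kg/s.
O2 in F13: m_A = 1320×0.717 + (1−0.176)·(1−0.482)·m_A, so m_A = 946.44/0.5732 = 1651.2 kg/s.
F2 = (1−0.482)×1651.2 + 2122.5 = 2977.8 kg/s.
Recycle F7 = (1−0.176)×2977.8 = 2453.7 kg/s.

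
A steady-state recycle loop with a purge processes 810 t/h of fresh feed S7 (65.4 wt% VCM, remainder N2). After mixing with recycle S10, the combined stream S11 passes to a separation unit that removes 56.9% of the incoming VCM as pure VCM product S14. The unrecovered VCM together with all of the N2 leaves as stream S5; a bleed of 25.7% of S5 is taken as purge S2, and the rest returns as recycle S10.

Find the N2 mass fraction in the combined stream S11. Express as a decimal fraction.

N2 enters only via S7 and leaves only via the purge: 810×0.346 = 0.257×(N2 in S5), and the separation unit passes all N2, so N2 in S11 = N2 in S5 = 1090.5 t/h.
VCM in S11: m_A = 810×0.654 + (1−0.257)·(1−0.569)·m_A, so m_A = 529.74/0.6798 = 779.3 t/h.
S11 = 779.3 + 1090.5 = 1869.8 t/h.
N2 fraction in S11 = 1090.5/1869.8 = 0.583.

0.583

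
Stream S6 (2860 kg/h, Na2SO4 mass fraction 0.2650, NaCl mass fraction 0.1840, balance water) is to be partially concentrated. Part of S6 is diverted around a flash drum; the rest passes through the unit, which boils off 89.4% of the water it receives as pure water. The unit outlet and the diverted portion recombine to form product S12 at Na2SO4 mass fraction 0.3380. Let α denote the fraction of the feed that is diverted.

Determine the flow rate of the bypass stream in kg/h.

All 2860×0.265 = 757.9 kg/h of Na2SO4 reaches S12, so S12 = 757.9/0.338 = 2242.3 kg/h and vapour = 617.69 kg/h.
The evaporator receives (1−α)·2860 of feed at 0.551 water and removes 0.894 of that water:
0.894×0.551×(1−α)×2860 = 617.69
(1−α) = 617.69/1408.8 = 0.4384;  α = 0.5616.
Bypass flow = 0.5616×2860 = 1606 kg/h.

1606 kg/h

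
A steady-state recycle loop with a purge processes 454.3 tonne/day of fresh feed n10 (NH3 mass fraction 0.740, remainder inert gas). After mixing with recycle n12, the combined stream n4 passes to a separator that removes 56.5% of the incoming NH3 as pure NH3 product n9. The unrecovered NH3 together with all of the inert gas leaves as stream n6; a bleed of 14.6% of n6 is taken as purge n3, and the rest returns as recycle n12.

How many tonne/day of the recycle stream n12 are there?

889.6 tonne/day

inert gas enters only via n10 and leaves only via the purge: 454.3×0.260 = 0.146×(inert gas in n6), and the separator passes all inert gas, so inert gas in n4 = inert gas in n6 = 809.03 tonne/day.
NH3 in n4: m_A = 454.3×0.740 + (1−0.146)·(1−0.565)·m_A, so m_A = 336.18/0.6285 = 534.89 tonne/day.
n6 = (1−0.565)×534.89 + 809.03 = 1041.7 tonne/day.
Recycle n12 = (1−0.146)×1041.7 = 889.61 tonne/day.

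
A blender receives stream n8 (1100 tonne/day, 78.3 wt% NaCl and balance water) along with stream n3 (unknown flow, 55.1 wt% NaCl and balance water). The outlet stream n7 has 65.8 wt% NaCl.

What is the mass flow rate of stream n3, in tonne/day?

1285 tonne/day

Let n3 be the unknown flow. Total out = 1100 + n3.
NaCl balance: 861.3 + 0.551·n3 = 0.658·(1100 + n3)
(0.551 − 0.658)·n3 = 0.658×1100 − 861.3 = -137.5
n3 = -137.5 / -0.107 = 1285 tonne/day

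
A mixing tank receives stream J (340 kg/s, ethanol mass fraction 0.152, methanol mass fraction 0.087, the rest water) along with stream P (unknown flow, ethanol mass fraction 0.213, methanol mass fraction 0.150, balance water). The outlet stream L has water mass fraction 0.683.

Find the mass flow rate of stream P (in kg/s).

Let P be the unknown flow. Total out = 340 + P.
water balance: 258.74 + 0.637·P = 0.683·(340 + P)
(0.637 − 0.683)·P = 0.683×340 − 258.74 = -26.52
P = -26.52 / -0.046 = 576.52 kg/s

576.5 kg/s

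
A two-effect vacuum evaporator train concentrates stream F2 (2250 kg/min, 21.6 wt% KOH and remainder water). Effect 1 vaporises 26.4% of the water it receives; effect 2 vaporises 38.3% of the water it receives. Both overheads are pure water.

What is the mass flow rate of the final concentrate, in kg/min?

1287 kg/min

water in feed = 2250×0.784 = 1764 kg/min.
After stage 1: water left = (1−0.264)×1764 = 1298.3; stream total = 1784.3 kg/min.
After stage 2: water left = (1−0.383)×1298.3 = 801.05; final concentrate = 1287.1 kg/min.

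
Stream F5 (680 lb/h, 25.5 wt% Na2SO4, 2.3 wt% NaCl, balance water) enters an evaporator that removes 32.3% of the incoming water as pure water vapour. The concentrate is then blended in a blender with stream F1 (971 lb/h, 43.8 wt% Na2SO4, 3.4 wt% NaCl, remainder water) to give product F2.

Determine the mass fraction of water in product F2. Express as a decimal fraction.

0.566

Vapour removed = 0.323×0.722×680 = 158.58 lb/h; concentrate = 521.42 lb/h.
water reaching the mixer = 332.38 (from concentrate) + 971×0.528 = 845.07 lb/h.
Product flow = 521.42 + 971 = 1492.4 lb/h; water fraction = 0.566.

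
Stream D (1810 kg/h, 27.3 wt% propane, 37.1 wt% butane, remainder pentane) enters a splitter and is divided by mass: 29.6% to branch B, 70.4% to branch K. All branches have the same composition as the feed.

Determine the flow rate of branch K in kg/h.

1274 kg/h

Branch K flow = 0.704×1810 = 1274.2 kg/h.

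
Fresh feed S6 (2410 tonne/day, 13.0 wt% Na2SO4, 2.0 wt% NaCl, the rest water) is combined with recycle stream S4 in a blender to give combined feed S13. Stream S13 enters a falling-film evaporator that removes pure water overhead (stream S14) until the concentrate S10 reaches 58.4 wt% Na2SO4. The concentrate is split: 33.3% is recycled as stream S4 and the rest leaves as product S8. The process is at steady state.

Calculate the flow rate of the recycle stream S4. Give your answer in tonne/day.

Overall Na2SO4 balance (none leaves overhead): Na2SO4 in fresh feed = Na2SO4 in product, i.e. 2410×0.130 = (1−0.333)·S10·0.584.
S10 = 313.3/(0.584×0.667) = 804.31 tonne/day.
Recycle S4 = 0.333×804.31 = 267.83 tonne/day.

267.8 tonne/day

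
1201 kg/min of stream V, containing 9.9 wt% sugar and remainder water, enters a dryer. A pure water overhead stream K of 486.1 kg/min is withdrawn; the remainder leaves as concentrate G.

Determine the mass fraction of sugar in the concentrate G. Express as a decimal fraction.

sugar is not removed: 1201×0.099 = 118.9 kg/min of sugar enters G.
Concentrate = 1201 − 486.1 = 714.9 kg/min.
Mass fraction = 118.9/714.9 = 0.166.

0.166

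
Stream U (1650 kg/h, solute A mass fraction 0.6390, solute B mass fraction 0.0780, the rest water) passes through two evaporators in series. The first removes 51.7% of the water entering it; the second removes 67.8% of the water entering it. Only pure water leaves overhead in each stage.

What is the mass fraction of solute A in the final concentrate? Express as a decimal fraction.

water in feed = 1650×0.283 = 466.95 kg/h.
After stage 1: water left = (1−0.517)×466.95 = 225.54; stream total = 1408.6 kg/h.
After stage 2: water left = (1−0.678)×225.54 = 72.623; final concentrate = 1255.7 kg/h.
solute A fraction = 1054.3/1255.7 = 0.8397.

0.8397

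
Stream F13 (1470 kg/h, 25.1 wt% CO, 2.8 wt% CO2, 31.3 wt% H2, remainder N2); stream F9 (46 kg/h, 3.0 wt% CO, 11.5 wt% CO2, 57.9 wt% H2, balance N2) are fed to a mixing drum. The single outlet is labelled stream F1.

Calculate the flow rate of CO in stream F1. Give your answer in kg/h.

CO out = CO in = 1470×0.251 + 46×0.030 = 370.35 kg/h.

370.4 kg/h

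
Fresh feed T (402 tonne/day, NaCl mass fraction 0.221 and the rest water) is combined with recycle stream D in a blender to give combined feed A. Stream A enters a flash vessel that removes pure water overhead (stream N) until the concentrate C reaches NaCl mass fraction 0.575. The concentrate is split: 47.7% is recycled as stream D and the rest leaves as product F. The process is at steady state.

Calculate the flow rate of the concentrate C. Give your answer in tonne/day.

295.4 tonne/day

Overall NaCl balance (none leaves overhead): NaCl in fresh feed = NaCl in product, i.e. 402×0.221 = (1−0.477)·C·0.575.
C = 88.842/(0.575×0.523) = 295.43 tonne/day.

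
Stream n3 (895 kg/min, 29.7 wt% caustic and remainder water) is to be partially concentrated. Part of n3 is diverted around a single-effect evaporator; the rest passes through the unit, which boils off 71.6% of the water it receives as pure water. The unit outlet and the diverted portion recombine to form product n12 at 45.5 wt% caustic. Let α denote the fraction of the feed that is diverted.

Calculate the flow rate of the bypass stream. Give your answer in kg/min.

277.6 kg/min

All 895×0.297 = 265.81 kg/min of caustic reaches n12, so n12 = 265.81/0.455 = 584.21 kg/min and vapour = 310.79 kg/min.
The evaporator receives (1−α)·895 of feed at 0.703 water and removes 0.716 of that water:
0.716×0.703×(1−α)×895 = 310.79
(1−α) = 310.79/450.5 = 0.6899;  α = 0.3101.
Bypass flow = 0.3101×895 = 277.55 kg/min.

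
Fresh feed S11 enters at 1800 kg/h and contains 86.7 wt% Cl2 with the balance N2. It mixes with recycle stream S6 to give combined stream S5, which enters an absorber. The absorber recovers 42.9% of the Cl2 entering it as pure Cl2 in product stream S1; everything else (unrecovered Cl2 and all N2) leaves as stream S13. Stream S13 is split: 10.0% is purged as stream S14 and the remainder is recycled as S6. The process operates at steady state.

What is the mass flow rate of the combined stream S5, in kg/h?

N2 enters only via S11 and leaves only via the purge: 1800×0.133 = 0.100×(N2 in S13), and the absorber passes all N2, so N2 in S5 = N2 in S13 = 2394 kg/h.
Cl2 in S5: m_A = 1800×0.867 + (1−0.100)·(1−0.429)·m_A, so m_A = 1560.6/0.4861 = 3210.5 kg/h.
S5 = 3210.5 + 2394 = 5604.5 kg/h.

5604 kg/h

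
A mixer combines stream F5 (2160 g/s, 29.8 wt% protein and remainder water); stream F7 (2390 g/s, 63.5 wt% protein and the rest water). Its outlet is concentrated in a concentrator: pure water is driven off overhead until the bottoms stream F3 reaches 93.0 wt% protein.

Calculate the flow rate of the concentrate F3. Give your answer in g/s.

2324 g/s

protein entering = 2160×0.298 + 2390×0.635 = 2161.3 g/s.
All protein reports to F3, so F3 = 2161.3/0.930 = 2324 g/s.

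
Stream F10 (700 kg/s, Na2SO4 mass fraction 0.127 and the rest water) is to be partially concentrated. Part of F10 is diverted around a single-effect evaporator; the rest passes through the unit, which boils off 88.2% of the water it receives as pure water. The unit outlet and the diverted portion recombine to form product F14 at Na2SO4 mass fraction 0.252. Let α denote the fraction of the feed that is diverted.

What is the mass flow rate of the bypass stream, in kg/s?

249.1 kg/s

All 700×0.127 = 88.9 kg/s of Na2SO4 reaches F14, so F14 = 88.9/0.252 = 352.78 kg/s and vapour = 347.22 kg/s.
The evaporator receives (1−α)·700 of feed at 0.873 water and removes 0.882 of that water:
0.882×0.873×(1−α)×700 = 347.22
(1−α) = 347.22/538.99 = 0.6442;  α = 0.3558.
Bypass flow = 0.3558×700 = 249.05 kg/s.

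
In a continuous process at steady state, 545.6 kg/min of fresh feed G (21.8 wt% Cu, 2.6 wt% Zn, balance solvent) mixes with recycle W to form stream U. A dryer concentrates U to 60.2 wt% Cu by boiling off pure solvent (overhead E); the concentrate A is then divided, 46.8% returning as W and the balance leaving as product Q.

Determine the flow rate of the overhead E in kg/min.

348 kg/min

Overall Cu balance (none leaves overhead): Cu in fresh feed = Cu in product, i.e. 545.6×0.218 = (1−0.468)·A·0.602.
A = 118.94/(0.602×0.532) = 371.38 kg/min.
Recycle W = 0.468×371.38 = 173.81 kg/min.
Combined feed U = 545.6 + 173.81 = 719.41 kg/min.
Overhead E = U − A = 719.41 − 371.38 = 348.02 kg/min.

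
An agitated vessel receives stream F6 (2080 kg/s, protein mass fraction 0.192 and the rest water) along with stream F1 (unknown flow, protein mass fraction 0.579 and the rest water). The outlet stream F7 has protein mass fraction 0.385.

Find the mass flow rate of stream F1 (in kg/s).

2069 kg/s

Let F1 be the unknown flow. Total out = 2080 + F1.
protein balance: 399.36 + 0.579·F1 = 0.385·(2080 + F1)
(0.579 − 0.385)·F1 = 0.385×2080 − 399.36 = 401.44
F1 = 401.44 / 0.194 = 2069.3 kg/s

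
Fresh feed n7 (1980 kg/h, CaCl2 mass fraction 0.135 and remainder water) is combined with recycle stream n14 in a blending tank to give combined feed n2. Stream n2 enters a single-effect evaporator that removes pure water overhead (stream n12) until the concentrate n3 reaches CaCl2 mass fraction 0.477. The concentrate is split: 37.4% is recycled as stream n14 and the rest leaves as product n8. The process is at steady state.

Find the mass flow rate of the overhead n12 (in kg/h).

Overall CaCl2 balance (none leaves overhead): CaCl2 in fresh feed = CaCl2 in product, i.e. 1980×0.135 = (1−0.374)·n3·0.477.
n3 = 267.3/(0.477×0.626) = 895.17 kg/h.
Recycle n14 = 0.374×895.17 = 334.79 kg/h.
Combined feed n2 = 1980 + 334.79 = 2314.8 kg/h.
Overhead n12 = n2 − n3 = 2314.8 − 895.17 = 1419.6 kg/h.

1420 kg/h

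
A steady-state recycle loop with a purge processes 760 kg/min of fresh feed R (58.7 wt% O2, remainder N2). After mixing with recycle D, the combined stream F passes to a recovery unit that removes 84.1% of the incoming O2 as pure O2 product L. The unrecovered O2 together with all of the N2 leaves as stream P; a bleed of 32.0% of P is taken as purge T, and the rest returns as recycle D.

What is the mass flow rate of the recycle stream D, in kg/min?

721.1 kg/min

N2 enters only via R and leaves only via the purge: 760×0.413 = 0.320×(N2 in P), and the recovery unit passes all N2, so N2 in F = N2 in P = 980.88 kg/min.
O2 in F: m_A = 760×0.587 + (1−0.320)·(1−0.841)·m_A, so m_A = 446.12/0.8919 = 500.2 kg/min.
P = (1−0.841)×500.2 + 980.88 = 1060.4 kg/min.
Recycle D = (1−0.320)×1060.4 = 721.08 kg/min.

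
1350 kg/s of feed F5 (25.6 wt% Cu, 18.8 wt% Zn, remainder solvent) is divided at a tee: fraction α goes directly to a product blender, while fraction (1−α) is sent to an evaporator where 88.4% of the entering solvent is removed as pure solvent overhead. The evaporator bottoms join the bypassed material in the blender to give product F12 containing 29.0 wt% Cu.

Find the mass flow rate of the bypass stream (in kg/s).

1028 kg/s

All 1350×0.256 = 345.6 kg/s of Cu reaches F12, so F12 = 345.6/0.290 = 1191.7 kg/s and vapour = 158.28 kg/s.
The evaporator receives (1−α)·1350 of feed at 0.556 solvent and removes 0.884 of that solvent:
0.884×0.556×(1−α)×1350 = 158.28
(1−α) = 158.28/663.53 = 0.2385;  α = 0.7615.
Bypass flow = 0.7615×1350 = 1028 kg/s.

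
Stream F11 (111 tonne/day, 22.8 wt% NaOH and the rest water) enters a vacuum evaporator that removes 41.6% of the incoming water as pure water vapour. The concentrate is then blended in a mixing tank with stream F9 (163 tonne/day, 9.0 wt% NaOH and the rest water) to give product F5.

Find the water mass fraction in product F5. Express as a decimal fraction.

Vapour removed = 0.416×0.772×111 = 35.648 tonne/day; concentrate = 75.352 tonne/day.
water reaching the mixer = 50.044 (from concentrate) + 163×0.910 = 198.37 tonne/day.
Product flow = 75.352 + 163 = 238.35 tonne/day; water fraction = 0.8323.

0.8323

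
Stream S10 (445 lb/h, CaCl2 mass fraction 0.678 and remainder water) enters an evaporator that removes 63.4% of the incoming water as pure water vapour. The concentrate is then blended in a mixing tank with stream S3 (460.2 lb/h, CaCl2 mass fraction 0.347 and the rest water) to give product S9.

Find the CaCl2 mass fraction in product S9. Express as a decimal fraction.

Vapour removed = 0.634×0.322×445 = 90.846 lb/h; concentrate = 354.15 lb/h.
CaCl2 reaching the mixer = 301.71 (from concentrate) + 460.2×0.347 = 461.4 lb/h.
Product flow = 354.15 + 460.2 = 814.35 lb/h; CaCl2 fraction = 0.567.

0.567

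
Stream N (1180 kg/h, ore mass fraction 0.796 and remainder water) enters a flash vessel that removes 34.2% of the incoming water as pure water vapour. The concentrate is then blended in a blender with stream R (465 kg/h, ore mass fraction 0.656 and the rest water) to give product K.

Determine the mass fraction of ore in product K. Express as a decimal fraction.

Vapour removed = 0.342×0.204×1180 = 82.326 kg/h; concentrate = 1097.7 kg/h.
ore reaching the mixer = 939.28 (from concentrate) + 465×0.656 = 1244.3 kg/h.
Product flow = 1097.7 + 465 = 1562.7 kg/h; ore fraction = 0.796.

0.796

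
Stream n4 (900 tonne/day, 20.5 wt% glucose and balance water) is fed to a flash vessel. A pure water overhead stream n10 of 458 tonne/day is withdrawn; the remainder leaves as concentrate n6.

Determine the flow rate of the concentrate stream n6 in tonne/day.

442 tonne/day

Concentrate = 900 − 458 = 442 tonne/day.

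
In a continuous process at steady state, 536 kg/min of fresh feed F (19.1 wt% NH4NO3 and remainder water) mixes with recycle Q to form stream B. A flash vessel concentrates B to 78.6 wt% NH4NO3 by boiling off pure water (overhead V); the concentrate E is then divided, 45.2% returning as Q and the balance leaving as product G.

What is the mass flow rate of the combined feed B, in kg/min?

Overall NH4NO3 balance (none leaves overhead): NH4NO3 in fresh feed = NH4NO3 in product, i.e. 536×0.191 = (1−0.452)·E·0.786.
E = 102.38/(0.786×0.548) = 237.68 kg/min.
Recycle Q = 0.452×237.68 = 107.43 kg/min.
Combined feed B = 536 + 107.43 = 643.43 kg/min.

643.4 kg/min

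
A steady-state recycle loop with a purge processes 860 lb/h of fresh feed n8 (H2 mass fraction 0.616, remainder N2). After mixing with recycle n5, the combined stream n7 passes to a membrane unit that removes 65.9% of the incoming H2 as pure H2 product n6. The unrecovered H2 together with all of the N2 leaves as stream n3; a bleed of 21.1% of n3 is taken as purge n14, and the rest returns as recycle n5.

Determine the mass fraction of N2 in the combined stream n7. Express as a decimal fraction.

0.683

N2 enters only via n8 and leaves only via the purge: 860×0.384 = 0.211×(N2 in n3), and the membrane unit passes all N2, so N2 in n7 = N2 in n3 = 1565.1 lb/h.
H2 in n7: m_A = 860×0.616 + (1−0.211)·(1−0.659)·m_A, so m_A = 529.76/0.7310 = 724.75 lb/h.
n7 = 724.75 + 1565.1 = 2289.9 lb/h.
N2 fraction in n7 = 1565.1/2289.9 = 0.683.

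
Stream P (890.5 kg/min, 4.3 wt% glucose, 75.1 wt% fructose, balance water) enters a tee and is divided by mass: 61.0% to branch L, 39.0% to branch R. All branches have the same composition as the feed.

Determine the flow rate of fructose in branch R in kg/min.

260.8 kg/min

Branch R total = 0.390×890.5 = 347.3 kg/min.
fructose in R = 0.751×347.3 = 260.82 kg/min.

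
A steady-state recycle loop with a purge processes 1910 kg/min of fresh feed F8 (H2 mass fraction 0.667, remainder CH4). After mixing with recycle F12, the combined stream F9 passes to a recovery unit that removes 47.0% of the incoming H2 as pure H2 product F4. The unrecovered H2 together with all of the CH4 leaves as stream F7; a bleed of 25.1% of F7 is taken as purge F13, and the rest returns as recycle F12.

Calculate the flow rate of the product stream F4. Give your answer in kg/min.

H2 in F9: m_A = 1910×0.667 + (1−0.251)·(1−0.470)·m_A, so m_A = 1274/0.6030 = 2112.6 kg/min.
Product F4 = 0.470×2112.6 = 992.93 kg/min.

992.9 kg/min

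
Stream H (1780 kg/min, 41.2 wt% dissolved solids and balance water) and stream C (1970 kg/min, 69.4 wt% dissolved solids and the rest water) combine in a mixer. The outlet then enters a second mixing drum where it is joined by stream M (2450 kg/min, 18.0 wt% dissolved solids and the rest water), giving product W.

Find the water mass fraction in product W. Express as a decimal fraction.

0.590

Overall, product flow = 6200 kg/min.
water in = 1780×0.588 + 1970×0.306 + 2450×0.820 = 3658.5 kg/min.
water fraction in W = 0.590.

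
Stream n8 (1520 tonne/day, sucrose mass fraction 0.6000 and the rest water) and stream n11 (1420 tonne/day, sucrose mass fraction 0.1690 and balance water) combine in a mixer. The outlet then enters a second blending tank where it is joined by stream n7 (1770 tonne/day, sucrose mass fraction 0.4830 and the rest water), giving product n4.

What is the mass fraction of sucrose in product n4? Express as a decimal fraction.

0.4261

Overall, product flow = 4710 tonne/day.
sucrose in = 1520×0.600 + 1420×0.169 + 1770×0.483 = 2006.9 tonne/day.
sucrose fraction in n4 = 0.4261.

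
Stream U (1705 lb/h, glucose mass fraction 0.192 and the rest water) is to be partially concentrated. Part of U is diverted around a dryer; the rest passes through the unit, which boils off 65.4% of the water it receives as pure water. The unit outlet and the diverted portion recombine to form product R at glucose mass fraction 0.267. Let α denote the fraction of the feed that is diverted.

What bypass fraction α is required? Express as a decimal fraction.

0.468

All 1705×0.192 = 327.36 lb/h of glucose reaches R, so R = 327.36/0.267 = 1226.1 lb/h and vapour = 478.93 lb/h.
The evaporator receives (1−α)·1705 of feed at 0.808 water and removes 0.654 of that water:
0.654×0.808×(1−α)×1705 = 478.93
(1−α) = 478.93/900.98 = 0.5316;  α = 0.4684.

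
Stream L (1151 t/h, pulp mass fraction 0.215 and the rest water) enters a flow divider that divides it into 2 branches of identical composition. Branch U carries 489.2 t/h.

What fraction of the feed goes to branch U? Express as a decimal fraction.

0.425

Fraction to U = 489.2/1151 = 0.4250.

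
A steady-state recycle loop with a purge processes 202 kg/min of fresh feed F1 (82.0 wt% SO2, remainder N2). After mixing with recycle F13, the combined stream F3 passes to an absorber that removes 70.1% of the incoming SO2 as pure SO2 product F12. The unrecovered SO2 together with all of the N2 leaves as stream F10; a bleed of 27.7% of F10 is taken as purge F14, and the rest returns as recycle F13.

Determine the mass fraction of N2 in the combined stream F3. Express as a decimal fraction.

0.383

N2 enters only via F1 and leaves only via the purge: 202×0.180 = 0.277×(N2 in F10), and the absorber passes all N2, so N2 in F3 = N2 in F10 = 131.26 kg/min.
SO2 in F3: m_A = 202×0.820 + (1−0.277)·(1−0.701)·m_A, so m_A = 165.64/0.7838 = 211.32 kg/min.
F3 = 211.32 + 131.26 = 342.59 kg/min.
N2 fraction in F3 = 131.26/342.59 = 0.383.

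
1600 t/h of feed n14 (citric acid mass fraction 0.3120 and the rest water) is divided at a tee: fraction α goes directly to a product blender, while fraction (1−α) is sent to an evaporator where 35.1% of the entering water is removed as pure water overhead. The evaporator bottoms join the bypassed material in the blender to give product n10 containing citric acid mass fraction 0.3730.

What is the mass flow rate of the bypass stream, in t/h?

All 1600×0.312 = 499.2 t/h of citric acid reaches n10, so n10 = 499.2/0.373 = 1338.3 t/h and vapour = 261.66 t/h.
The evaporator receives (1−α)·1600 of feed at 0.688 water and removes 0.351 of that water:
0.351×0.688×(1−α)×1600 = 261.66
(1−α) = 261.66/386.38 = 0.6772;  α = 0.3228.
Bypass flow = 0.3228×1600 = 516.46 t/h.

516.5 t/h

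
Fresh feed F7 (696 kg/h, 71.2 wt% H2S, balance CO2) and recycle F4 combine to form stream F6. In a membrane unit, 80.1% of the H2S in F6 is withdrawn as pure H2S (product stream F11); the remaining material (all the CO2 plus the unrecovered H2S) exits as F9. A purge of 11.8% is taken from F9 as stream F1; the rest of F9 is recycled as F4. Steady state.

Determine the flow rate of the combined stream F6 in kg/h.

CO2 enters only via F7 and leaves only via the purge: 696×0.288 = 0.118×(CO2 in F9), and the membrane unit passes all CO2, so CO2 in F6 = CO2 in F9 = 1698.7 kg/h.
H2S in F6: m_A = 696×0.712 + (1−0.118)·(1−0.801)·m_A, so m_A = 495.55/0.8245 = 601.05 kg/h.
F6 = 601.05 + 1698.7 = 2299.8 kg/h.

2300 kg/h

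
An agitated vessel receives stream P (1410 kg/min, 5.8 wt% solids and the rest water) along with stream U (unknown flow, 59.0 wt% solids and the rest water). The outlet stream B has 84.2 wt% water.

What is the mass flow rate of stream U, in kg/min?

326.4 kg/min

Let U be the unknown flow. Total out = 1410 + U.
water balance: 1328.2 + 0.410·U = 0.842·(1410 + U)
(0.410 − 0.842)·U = 0.842×1410 − 1328.2 = -141
U = -141 / -0.432 = 326.39 kg/min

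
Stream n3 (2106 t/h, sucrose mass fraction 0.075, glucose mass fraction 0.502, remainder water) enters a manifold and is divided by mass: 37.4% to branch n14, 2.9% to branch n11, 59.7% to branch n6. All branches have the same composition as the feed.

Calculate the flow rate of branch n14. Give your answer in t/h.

Branch n14 flow = 0.374×2106 = 787.64 t/h.

787.6 t/h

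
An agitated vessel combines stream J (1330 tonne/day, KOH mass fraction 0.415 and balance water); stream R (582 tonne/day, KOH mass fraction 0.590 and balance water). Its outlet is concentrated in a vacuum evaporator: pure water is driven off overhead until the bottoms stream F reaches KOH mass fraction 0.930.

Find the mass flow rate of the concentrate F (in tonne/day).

KOH entering = 1330×0.415 + 582×0.590 = 895.33 tonne/day.
All KOH reports to F, so F = 895.33/0.930 = 962.72 tonne/day.

962.7 tonne/day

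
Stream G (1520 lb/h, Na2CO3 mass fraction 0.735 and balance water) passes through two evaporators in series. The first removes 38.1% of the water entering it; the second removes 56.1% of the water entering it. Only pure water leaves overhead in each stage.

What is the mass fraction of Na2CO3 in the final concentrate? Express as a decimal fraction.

0.911

water in feed = 1520×0.265 = 402.8 lb/h.
After stage 1: water left = (1−0.381)×402.8 = 249.33; stream total = 1366.5 lb/h.
After stage 2: water left = (1−0.561)×249.33 = 109.46; final concentrate = 1226.7 lb/h.
Na2CO3 fraction = 1117.2/1226.7 = 0.911.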